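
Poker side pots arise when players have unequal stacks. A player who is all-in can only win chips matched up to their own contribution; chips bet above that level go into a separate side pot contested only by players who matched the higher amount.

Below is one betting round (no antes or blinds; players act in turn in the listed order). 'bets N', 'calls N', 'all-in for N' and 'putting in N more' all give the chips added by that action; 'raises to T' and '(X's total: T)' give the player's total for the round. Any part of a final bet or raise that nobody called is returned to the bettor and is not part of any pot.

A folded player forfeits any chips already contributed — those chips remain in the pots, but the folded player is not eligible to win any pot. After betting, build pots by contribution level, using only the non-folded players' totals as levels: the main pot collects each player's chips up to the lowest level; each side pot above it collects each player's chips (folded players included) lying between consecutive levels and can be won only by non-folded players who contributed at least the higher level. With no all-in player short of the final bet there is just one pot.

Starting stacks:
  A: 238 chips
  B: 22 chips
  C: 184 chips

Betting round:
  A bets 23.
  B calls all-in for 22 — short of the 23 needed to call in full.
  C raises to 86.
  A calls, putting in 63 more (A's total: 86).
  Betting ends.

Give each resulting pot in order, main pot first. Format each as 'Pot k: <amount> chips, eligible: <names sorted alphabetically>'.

Contributions: A=86, B=22, C=86
Pot levels (distinct totals of non-folded players): 22, 86
Layer 1-22: 22 each from A, B, C = 22*3 = 66 chips; eligible A, B, C
Layer 23-86: 64 each from A, C = 64*2 = 128 chips; eligible A, C

Pot 1: 66 chips, eligible: A, B, C
Pot 2: 128 chips, eligible: A, C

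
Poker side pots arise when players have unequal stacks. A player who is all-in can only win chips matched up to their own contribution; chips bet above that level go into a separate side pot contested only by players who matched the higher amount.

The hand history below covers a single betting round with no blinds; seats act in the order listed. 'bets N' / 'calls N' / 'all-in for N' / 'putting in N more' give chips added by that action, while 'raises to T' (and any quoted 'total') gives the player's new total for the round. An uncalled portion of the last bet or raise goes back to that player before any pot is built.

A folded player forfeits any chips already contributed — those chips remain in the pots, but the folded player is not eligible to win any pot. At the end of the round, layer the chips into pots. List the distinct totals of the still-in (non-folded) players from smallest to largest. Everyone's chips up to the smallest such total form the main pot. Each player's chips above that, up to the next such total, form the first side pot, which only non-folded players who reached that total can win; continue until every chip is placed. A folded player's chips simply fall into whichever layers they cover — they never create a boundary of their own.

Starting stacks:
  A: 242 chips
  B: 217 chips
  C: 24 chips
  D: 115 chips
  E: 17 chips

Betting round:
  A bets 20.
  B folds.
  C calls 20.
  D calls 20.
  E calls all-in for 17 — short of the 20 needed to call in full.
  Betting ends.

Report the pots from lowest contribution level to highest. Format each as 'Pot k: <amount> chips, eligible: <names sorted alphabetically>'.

Pot 1: 68 chips, eligible: A, C, D, E
Pot 2: 9 chips, eligible: A, C, D

Derivation:
Contributions: A=20, C=20, D=20, E=17
Folded: B
Pot levels (distinct totals of non-folded players): 17, 20
Layer 1-17: 17 each from A, C, D, E = 17*4 = 68 chips; eligible A, C, D, E
Layer 18-20: 3 each from A, C, D = 3*3 = 9 chips; eligible A, C, D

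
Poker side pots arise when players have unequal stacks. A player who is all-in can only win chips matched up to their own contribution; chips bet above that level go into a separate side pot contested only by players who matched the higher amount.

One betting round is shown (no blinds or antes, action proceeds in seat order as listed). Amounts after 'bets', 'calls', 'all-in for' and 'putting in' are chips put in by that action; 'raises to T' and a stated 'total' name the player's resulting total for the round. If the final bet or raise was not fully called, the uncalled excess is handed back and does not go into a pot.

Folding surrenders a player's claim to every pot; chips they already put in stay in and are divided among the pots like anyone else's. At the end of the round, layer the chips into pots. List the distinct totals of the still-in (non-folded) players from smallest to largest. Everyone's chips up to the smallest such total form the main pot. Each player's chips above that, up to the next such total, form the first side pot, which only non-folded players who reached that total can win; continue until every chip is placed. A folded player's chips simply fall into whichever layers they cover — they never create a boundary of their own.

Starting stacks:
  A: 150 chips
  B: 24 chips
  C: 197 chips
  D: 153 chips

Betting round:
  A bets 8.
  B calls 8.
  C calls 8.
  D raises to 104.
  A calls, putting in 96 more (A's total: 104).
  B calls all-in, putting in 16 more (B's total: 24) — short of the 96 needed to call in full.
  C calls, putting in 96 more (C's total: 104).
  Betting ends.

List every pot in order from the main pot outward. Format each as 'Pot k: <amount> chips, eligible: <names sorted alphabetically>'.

Pot 1: 96 chips, eligible: A, B, C, D
Pot 2: 240 chips, eligible: A, C, D

Derivation:
Contributions: A=104, B=24, C=104, D=104
Pot levels (distinct totals of non-folded players): 24, 104
Layer 1-24: 24 each from A, B, C, D = 24*4 = 96 chips; eligible A, B, C, D
Layer 25-104: 80 each from A, C, D = 80*3 = 240 chips; eligible A, C, D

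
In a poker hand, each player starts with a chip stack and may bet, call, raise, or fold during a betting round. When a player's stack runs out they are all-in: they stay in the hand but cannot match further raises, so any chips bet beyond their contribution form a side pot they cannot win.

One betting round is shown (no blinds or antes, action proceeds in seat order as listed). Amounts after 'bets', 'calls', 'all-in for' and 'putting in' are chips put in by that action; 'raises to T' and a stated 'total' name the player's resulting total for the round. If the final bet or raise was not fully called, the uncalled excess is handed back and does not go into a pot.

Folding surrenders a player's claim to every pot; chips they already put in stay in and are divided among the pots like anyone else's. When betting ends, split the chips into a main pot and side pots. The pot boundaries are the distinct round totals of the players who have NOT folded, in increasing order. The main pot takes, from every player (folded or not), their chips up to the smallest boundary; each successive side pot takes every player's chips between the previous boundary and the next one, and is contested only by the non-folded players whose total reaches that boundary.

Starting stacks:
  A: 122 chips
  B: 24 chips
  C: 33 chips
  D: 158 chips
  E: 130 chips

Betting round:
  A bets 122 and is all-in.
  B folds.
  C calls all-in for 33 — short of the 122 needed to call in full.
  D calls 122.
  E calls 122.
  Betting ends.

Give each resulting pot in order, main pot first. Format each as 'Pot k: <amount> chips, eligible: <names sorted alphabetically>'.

Pot 1: 132 chips, eligible: A, C, D, E
Pot 2: 267 chips, eligible: A, D, E

Derivation:
Contributions: A=122, C=33, D=122, E=122
Folded: B
Pot levels (distinct totals of non-folded players): 33, 122
Layer 1-33: 33 each from A, C, D, E = 33*4 = 132 chips; eligible A, C, D, E
Layer 34-122: 89 each from A, D, E = 89*3 = 267 chips; eligible A, D, E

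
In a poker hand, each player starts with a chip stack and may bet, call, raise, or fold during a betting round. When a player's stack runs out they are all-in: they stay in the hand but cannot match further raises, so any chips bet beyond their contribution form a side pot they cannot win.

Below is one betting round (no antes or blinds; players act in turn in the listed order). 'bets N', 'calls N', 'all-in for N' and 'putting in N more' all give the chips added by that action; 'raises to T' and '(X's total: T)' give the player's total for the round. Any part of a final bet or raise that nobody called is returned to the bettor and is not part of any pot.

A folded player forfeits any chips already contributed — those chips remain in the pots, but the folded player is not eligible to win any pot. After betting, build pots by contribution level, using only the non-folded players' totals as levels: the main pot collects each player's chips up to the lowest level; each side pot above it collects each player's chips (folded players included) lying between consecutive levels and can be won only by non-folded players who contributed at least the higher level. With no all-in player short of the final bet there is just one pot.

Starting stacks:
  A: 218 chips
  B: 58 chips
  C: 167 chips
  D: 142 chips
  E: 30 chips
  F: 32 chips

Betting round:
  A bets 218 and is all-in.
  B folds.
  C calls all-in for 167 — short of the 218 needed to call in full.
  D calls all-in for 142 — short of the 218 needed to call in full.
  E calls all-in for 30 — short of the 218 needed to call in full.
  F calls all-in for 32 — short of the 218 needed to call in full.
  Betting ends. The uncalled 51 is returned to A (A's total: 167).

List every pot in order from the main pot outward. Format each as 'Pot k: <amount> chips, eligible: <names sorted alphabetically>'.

Pot 1: 150 chips, eligible: A, C, D, E, F
Pot 2: 8 chips, eligible: A, C, D, F
Pot 3: 330 chips, eligible: A, C, D
Pot 4: 50 chips, eligible: A, C

Derivation:
Contributions (after 51 returned to A): A=167, C=167, D=142, E=30, F=32
Folded: B
Pot levels (distinct totals of non-folded players): 30, 32, 142, 167
Layer 1-30: 30 each from A, C, D, E, F = 30*5 = 150 chips; eligible A, C, D, E, F
Layer 31-32: 2 each from A, C, D, F = 2*4 = 8 chips; eligible A, C, D, F
Layer 33-142: 110 each from A, C, D = 110*3 = 330 chips; eligible A, C, D
Layer 143-167: 25 each from A, C = 25*2 = 50 chips; eligible A, C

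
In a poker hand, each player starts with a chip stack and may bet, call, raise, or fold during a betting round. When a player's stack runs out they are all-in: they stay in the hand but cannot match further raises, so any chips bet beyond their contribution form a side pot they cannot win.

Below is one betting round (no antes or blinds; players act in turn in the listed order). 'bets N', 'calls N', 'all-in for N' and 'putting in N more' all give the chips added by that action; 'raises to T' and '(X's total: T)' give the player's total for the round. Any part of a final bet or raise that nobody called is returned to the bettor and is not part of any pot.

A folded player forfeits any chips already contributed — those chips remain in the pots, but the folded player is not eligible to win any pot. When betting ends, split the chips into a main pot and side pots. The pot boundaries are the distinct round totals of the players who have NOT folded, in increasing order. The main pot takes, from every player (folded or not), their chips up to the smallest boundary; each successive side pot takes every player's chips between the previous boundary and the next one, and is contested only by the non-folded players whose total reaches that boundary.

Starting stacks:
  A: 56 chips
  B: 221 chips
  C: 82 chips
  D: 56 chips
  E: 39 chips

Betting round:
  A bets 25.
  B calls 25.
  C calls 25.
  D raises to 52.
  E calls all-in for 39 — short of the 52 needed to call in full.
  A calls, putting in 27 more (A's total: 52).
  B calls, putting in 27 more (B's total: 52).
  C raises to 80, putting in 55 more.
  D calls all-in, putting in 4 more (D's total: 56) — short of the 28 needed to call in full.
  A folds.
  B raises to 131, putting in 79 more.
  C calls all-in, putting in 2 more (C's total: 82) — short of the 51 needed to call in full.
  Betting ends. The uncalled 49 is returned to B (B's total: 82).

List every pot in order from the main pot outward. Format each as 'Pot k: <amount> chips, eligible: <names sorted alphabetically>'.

Contributions (after 49 returned to B): A=52, B=82, C=82, D=56, E=39
Folded: A
Pot levels (distinct totals of non-folded players): 39, 56, 82
Layer 1-39: 39 each from A, B, C, D, E = 39*5 = 195 chips; eligible B, C, D, E
Layer 40-56: A 13 + B 17 + C 17 + D 17 = 64 chips; eligible B, C, D
Layer 57-82: 26 each from B, C = 26*2 = 52 chips; eligible B, C

Pot 1: 195 chips, eligible: B, C, D, E
Pot 2: 64 chips, eligible: B, C, D
Pot 3: 52 chips, eligible: B, C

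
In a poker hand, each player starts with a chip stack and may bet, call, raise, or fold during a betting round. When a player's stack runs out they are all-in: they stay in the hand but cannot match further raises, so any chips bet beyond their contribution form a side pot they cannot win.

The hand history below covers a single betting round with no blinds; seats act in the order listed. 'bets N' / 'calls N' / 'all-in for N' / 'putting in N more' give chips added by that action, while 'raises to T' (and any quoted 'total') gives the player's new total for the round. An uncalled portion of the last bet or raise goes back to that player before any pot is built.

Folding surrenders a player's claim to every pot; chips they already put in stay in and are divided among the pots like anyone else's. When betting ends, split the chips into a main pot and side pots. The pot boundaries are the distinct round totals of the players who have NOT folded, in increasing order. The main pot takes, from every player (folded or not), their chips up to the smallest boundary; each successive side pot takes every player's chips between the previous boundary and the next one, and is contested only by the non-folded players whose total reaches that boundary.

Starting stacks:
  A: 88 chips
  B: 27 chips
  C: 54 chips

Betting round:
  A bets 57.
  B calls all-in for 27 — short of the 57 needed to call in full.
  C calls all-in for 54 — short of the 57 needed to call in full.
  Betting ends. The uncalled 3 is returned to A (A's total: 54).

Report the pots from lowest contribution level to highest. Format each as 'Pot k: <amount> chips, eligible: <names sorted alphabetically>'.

Pot 1: 81 chips, eligible: A, B, C
Pot 2: 54 chips, eligible: A, C

Derivation:
Contributions (after 3 returned to A): A=54, B=27, C=54
Pot levels (distinct totals of non-folded players): 27, 54
Layer 1-27: 27 each from A, B, C = 27*3 = 81 chips; eligible A, B, C
Layer 28-54: 27 each from A, C = 27*2 = 54 chips; eligible A, C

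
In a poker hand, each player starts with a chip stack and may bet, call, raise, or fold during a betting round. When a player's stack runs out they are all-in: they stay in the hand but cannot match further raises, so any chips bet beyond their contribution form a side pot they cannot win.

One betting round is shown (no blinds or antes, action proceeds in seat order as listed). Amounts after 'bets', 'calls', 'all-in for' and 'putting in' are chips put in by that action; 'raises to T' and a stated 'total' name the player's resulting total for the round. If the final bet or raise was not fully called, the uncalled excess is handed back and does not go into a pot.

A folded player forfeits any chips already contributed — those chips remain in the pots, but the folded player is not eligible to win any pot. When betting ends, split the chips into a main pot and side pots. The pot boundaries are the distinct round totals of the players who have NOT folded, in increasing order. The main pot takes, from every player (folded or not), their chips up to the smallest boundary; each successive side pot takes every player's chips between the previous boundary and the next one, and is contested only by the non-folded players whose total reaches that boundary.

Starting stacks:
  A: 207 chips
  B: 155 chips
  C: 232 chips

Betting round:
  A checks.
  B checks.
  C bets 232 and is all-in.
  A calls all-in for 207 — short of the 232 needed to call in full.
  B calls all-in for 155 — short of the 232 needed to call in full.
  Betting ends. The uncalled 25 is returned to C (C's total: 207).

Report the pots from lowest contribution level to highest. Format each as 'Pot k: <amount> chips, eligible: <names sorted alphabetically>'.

Contributions (after 25 returned to C): A=207, B=155, C=207
Pot levels (distinct totals of non-folded players): 155, 207
Layer 1-155: 155 each from A, B, C = 155*3 = 465 chips; eligible A, B, C
Layer 156-207: 52 each from A, C = 52*2 = 104 chips; eligible A, C

Pot 1: 465 chips, eligible: A, B, C
Pot 2: 104 chips, eligible: A, C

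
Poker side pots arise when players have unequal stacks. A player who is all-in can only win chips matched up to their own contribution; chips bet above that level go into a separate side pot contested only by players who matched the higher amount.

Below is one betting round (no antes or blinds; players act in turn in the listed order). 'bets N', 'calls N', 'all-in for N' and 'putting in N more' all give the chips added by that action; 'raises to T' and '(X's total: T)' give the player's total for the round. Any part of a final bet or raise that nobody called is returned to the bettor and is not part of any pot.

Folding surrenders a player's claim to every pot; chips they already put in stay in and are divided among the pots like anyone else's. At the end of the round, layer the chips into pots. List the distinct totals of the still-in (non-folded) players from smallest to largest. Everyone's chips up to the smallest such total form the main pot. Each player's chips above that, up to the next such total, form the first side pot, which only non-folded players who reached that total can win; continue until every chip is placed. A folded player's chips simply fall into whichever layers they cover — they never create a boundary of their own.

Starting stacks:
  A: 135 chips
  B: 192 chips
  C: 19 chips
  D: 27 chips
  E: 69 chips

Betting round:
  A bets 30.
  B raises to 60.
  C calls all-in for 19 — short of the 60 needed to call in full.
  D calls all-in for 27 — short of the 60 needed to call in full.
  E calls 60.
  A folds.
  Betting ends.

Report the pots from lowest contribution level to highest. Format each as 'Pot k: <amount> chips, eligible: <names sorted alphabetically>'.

Contributions: A=30, B=60, C=19, D=27, E=60
Folded: A
Pot levels (distinct totals of non-folded players): 19, 27, 60
Layer 1-19: 19 each from A, B, C, D, E = 19*5 = 95 chips; eligible B, C, D, E
Layer 20-27: 8 each from A, B, D, E = 8*4 = 32 chips; eligible B, D, E
Layer 28-60: A 3 + B 33 + E 33 = 69 chips; eligible B, E

Pot 1: 95 chips, eligible: B, C, D, E
Pot 2: 32 chips, eligible: B, D, E
Pot 3: 69 chips, eligible: B, E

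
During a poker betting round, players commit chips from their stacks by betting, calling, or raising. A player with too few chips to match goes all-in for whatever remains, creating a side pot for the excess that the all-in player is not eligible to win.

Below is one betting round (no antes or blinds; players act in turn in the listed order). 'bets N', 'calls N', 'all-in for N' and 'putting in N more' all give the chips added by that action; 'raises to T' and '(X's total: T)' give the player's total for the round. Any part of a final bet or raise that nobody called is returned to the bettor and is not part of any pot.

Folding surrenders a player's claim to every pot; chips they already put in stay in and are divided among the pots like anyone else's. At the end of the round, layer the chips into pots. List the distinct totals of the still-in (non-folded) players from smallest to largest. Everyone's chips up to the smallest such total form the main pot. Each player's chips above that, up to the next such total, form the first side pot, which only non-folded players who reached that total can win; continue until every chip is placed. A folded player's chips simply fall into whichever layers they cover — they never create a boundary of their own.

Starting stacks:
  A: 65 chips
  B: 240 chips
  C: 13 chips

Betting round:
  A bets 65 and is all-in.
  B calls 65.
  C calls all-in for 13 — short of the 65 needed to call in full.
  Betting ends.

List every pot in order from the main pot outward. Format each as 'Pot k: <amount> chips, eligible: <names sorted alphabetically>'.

Pot 1: 39 chips, eligible: A, B, C
Pot 2: 104 chips, eligible: A, B

Derivation:
Contributions: A=65, B=65, C=13
Pot levels (distinct totals of non-folded players): 13, 65
Layer 1-13: 13 each from A, B, C = 13*3 = 39 chips; eligible A, B, C
Layer 14-65: 52 each from A, B = 52*2 = 104 chips; eligible A, B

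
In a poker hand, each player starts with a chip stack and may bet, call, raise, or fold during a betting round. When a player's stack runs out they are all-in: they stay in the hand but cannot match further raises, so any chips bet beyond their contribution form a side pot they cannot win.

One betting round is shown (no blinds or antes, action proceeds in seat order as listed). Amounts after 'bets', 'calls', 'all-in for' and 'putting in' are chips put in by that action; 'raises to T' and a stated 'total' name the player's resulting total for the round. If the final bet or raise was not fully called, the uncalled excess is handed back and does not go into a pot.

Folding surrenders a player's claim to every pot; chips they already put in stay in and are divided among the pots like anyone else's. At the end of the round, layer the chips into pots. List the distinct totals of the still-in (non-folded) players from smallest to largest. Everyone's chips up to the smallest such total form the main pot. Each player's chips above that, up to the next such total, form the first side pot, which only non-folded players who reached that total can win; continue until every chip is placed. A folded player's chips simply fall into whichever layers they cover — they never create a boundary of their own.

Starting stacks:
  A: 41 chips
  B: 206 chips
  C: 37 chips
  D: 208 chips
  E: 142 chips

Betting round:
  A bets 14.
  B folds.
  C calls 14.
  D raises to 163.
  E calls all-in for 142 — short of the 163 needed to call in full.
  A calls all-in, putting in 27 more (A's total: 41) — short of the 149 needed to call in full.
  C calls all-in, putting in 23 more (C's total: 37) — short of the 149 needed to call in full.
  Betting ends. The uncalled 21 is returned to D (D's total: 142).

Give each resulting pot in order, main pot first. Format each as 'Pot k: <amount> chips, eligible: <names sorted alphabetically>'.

Contributions (after 21 returned to D): A=41, C=37, D=142, E=142
Folded: B
Pot levels (distinct totals of non-folded players): 37, 41, 142
Layer 1-37: 37 each from A, C, D, E = 37*4 = 148 chips; eligible A, C, D, E
Layer 38-41: 4 each from A, D, E = 4*3 = 12 chips; eligible A, D, E
Layer 42-142: 101 each from D, E = 101*2 = 202 chips; eligible D, E

Pot 1: 148 chips, eligible: A, C, D, E
Pot 2: 12 chips, eligible: A, D, E
Pot 3: 202 chips, eligible: D, E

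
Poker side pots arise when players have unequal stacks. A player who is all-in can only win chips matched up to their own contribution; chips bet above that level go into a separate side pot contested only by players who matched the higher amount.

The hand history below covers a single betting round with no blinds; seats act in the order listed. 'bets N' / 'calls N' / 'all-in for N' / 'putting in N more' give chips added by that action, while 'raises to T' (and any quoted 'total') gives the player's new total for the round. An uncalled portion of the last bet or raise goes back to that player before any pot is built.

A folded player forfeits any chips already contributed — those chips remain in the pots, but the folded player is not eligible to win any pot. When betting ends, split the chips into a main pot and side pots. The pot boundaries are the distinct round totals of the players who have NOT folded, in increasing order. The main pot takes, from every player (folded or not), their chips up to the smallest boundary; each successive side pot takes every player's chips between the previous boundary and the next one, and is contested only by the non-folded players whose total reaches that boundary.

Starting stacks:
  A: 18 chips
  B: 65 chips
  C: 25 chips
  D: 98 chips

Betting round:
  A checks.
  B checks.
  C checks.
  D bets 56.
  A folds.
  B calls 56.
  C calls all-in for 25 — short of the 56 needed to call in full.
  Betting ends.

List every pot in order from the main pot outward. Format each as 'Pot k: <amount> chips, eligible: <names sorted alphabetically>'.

Contributions: B=56, C=25, D=56
Folded: A
Pot levels (distinct totals of non-folded players): 25, 56
Layer 1-25: 25 each from B, C, D = 25*3 = 75 chips; eligible B, C, D
Layer 26-56: 31 each from B, D = 31*2 = 62 chips; eligible B, D

Pot 1: 75 chips, eligible: B, C, D
Pot 2: 62 chips, eligible: B, D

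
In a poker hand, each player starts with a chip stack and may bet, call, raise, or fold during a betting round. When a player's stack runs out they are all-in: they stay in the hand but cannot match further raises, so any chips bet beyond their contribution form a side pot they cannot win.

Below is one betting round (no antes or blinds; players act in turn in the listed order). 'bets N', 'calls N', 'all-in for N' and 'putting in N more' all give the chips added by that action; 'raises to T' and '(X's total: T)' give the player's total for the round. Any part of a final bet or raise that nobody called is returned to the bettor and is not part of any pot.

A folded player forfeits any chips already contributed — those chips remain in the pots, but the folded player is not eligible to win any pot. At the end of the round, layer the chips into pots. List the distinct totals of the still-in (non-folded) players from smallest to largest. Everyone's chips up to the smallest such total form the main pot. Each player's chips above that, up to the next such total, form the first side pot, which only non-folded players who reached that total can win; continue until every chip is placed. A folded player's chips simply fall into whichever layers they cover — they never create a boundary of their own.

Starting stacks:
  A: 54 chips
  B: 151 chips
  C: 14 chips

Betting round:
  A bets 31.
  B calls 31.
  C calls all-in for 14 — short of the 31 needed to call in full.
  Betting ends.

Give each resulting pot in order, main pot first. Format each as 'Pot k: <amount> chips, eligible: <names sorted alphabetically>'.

Contributions: A=31, B=31, C=14
Pot levels (distinct totals of non-folded players): 14, 31
Layer 1-14: 14 each from A, B, C = 14*3 = 42 chips; eligible A, B, C
Layer 15-31: 17 each from A, B = 17*2 = 34 chips; eligible A, B

Pot 1: 42 chips, eligible: A, B, C
Pot 2: 34 chips, eligible: A, B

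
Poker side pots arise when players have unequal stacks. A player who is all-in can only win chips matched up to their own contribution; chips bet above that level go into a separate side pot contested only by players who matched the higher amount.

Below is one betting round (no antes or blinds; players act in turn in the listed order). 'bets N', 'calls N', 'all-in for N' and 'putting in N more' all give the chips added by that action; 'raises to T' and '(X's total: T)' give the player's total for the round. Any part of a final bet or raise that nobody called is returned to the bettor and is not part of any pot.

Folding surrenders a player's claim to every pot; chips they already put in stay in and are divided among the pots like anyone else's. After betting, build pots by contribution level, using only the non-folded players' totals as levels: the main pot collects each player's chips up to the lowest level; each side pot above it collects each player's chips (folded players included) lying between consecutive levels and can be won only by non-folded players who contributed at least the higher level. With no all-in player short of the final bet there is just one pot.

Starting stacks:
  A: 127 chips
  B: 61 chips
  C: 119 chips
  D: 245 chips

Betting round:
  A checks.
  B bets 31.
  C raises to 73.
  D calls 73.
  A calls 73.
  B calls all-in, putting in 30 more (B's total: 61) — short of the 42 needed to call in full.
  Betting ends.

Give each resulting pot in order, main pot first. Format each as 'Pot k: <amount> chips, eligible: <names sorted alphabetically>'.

Pot 1: 244 chips, eligible: A, B, C, D
Pot 2: 36 chips, eligible: A, C, D

Derivation:
Contributions: A=73, B=61, C=73, D=73
Pot levels (distinct totals of non-folded players): 61, 73
Layer 1-61: 61 each from A, B, C, D = 61*4 = 244 chips; eligible A, B, C, D
Layer 62-73: 12 each from A, C, D = 12*3 = 36 chips; eligible A, C, D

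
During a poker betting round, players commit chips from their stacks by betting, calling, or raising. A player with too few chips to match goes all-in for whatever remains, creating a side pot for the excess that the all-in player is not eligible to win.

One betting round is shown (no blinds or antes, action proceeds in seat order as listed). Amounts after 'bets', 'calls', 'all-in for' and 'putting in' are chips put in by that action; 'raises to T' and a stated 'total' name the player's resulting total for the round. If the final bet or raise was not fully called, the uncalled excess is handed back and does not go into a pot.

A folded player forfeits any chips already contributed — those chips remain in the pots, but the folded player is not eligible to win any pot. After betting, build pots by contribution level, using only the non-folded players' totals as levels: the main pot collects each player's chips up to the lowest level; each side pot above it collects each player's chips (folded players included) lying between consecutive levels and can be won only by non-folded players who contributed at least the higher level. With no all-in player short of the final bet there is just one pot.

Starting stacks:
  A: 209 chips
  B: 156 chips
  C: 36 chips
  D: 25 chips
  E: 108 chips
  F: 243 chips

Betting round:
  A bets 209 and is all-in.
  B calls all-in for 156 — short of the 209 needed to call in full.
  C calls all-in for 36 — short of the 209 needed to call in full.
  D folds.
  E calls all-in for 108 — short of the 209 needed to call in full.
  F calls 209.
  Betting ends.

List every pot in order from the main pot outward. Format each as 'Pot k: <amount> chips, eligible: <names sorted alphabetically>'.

Contributions: A=209, B=156, C=36, E=108, F=209
Folded: D
Pot levels (distinct totals of non-folded players): 36, 108, 156, 209
Layer 1-36: 36 each from A, B, C, E, F = 36*5 = 180 chips; eligible A, B, C, E, F
Layer 37-108: 72 each from A, B, E, F = 72*4 = 288 chips; eligible A, B, E, F
Layer 109-156: 48 each from A, B, F = 48*3 = 144 chips; eligible A, B, F
Layer 157-209: 53 each from A, F = 53*2 = 106 chips; eligible A, F

Pot 1: 180 chips, eligible: A, B, C, E, F
Pot 2: 288 chips, eligible: A, B, E, F
Pot 3: 144 chips, eligible: A, B, F
Pot 4: 106 chips, eligible: A, F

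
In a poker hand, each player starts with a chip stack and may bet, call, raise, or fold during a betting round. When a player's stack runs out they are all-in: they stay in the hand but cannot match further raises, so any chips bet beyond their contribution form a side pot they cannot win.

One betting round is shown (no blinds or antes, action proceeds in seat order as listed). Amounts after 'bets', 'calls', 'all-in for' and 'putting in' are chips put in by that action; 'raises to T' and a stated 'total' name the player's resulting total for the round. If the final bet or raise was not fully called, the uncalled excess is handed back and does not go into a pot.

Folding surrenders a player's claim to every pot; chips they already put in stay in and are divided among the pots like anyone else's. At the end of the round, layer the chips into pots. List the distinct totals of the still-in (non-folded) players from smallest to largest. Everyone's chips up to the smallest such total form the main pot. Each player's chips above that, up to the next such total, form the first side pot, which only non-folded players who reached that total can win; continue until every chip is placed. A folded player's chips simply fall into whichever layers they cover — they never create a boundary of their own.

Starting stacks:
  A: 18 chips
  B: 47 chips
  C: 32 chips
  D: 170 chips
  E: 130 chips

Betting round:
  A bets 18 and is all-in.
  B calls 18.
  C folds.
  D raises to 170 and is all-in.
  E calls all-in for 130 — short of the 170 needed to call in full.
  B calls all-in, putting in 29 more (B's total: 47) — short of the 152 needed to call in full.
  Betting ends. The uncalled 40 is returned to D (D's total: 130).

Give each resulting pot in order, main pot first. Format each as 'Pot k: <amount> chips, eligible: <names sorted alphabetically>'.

Contributions (after 40 returned to D): A=18, B=47, D=130, E=130
Folded: C
Pot levels (distinct totals of non-folded players): 18, 47, 130
Layer 1-18: 18 each from A, B, D, E = 18*4 = 72 chips; eligible A, B, D, E
Layer 19-47: 29 each from B, D, E = 29*3 = 87 chips; eligible B, D, E
Layer 48-130: 83 each from D, E = 83*2 = 166 chips; eligible D, E

Pot 1: 72 chips, eligible: A, B, D, E
Pot 2: 87 chips, eligible: B, D, E
Pot 3: 166 chips, eligible: D, E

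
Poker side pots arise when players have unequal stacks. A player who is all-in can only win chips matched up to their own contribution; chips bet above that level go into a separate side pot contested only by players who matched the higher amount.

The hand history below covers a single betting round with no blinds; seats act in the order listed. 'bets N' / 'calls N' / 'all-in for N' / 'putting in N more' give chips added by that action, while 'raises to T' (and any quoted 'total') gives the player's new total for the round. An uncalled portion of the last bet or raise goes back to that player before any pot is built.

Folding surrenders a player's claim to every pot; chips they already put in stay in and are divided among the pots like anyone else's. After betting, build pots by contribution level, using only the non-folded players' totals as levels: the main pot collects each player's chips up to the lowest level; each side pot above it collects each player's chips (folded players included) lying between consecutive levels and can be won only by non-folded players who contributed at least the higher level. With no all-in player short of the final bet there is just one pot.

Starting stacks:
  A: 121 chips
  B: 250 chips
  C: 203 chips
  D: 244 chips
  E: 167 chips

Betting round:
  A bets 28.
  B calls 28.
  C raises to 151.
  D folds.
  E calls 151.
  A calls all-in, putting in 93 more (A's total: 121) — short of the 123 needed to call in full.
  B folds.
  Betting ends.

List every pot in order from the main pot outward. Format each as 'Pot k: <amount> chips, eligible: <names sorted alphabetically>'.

Contributions: A=121, B=28, C=151, E=151
Folded: B, D
Pot levels (distinct totals of non-folded players): 121, 151
Layer 1-121: A 121 + B 28 + C 121 + E 121 = 391 chips; eligible A, C, E
Layer 122-151: 30 each from C, E = 30*2 = 60 chips; eligible C, E

Pot 1: 391 chips, eligible: A, C, E
Pot 2: 60 chips, eligible: C, E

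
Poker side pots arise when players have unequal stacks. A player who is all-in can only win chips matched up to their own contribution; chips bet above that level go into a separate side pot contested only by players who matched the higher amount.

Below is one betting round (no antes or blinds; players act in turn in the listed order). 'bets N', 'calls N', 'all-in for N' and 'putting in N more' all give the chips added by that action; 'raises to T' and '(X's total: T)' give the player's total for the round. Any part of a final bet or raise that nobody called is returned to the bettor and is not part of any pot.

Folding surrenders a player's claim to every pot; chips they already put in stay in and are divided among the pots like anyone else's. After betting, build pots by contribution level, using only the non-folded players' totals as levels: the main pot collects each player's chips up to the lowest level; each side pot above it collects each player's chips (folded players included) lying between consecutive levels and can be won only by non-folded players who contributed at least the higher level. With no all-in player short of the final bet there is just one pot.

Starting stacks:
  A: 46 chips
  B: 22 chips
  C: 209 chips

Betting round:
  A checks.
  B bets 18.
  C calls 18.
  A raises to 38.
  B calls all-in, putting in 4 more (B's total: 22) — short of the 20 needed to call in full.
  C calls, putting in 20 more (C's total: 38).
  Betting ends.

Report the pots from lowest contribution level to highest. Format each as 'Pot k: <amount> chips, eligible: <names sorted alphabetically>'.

Contributions: A=38, B=22, C=38
Pot levels (distinct totals of non-folded players): 22, 38
Layer 1-22: 22 each from A, B, C = 22*3 = 66 chips; eligible A, B, C
Layer 23-38: 16 each from A, C = 16*2 = 32 chips; eligible A, C

Pot 1: 66 chips, eligible: A, B, C
Pot 2: 32 chips, eligible: A, C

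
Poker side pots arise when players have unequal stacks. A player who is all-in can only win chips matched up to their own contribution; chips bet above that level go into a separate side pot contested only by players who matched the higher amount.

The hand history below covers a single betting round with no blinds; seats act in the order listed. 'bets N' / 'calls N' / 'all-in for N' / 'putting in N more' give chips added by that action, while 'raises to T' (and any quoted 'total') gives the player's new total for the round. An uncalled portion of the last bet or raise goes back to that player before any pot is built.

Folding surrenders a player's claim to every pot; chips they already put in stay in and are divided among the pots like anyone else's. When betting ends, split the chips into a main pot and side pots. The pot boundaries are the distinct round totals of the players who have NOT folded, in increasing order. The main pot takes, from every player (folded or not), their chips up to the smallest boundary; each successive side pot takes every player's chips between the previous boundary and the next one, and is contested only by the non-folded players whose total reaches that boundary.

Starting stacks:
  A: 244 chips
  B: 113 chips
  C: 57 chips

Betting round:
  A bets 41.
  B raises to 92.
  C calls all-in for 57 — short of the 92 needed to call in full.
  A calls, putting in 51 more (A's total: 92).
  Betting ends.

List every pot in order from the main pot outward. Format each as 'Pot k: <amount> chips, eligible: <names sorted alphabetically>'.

Contributions: A=92, B=92, C=57
Pot levels (distinct totals of non-folded players): 57, 92
Layer 1-57: 57 each from A, B, C = 57*3 = 171 chips; eligible A, B, C
Layer 58-92: 35 each from A, B = 35*2 = 70 chips; eligible A, B

Pot 1: 171 chips, eligible: A, B, C
Pot 2: 70 chips, eligible: A, B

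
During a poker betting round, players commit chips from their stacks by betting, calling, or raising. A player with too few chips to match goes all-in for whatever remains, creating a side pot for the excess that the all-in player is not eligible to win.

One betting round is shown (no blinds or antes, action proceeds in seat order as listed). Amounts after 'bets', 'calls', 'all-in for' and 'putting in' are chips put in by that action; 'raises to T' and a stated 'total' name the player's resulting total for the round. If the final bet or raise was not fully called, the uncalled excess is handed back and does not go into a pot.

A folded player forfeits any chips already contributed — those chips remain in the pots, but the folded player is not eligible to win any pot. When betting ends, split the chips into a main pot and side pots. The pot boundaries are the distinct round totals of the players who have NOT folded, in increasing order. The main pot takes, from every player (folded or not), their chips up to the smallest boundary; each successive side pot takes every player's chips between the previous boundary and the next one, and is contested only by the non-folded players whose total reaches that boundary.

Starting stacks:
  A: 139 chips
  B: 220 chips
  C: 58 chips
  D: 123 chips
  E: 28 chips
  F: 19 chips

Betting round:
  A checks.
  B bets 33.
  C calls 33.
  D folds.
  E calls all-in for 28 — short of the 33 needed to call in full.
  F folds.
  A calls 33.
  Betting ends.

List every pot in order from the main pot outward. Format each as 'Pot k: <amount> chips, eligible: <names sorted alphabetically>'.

Contributions: A=33, B=33, C=33, E=28
Folded: D, F
Pot levels (distinct totals of non-folded players): 28, 33
Layer 1-28: 28 each from A, B, C, E = 28*4 = 112 chips; eligible A, B, C, E
Layer 29-33: 5 each from A, B, C = 5*3 = 15 chips; eligible A, B, C

Pot 1: 112 chips, eligible: A, B, C, E
Pot 2: 15 chips, eligible: A, B, C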